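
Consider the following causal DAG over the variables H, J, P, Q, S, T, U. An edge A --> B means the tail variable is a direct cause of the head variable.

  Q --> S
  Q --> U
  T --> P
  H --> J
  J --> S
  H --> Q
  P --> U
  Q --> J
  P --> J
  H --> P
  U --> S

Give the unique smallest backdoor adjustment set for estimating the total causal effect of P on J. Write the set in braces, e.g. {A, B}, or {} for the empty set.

{H}

Variables eligible for adjustment (non-descendants of P, excluding P and J): {H, Q, T}.
Backdoor paths from P to J:
  P1: P <- H -> Q -> U -> S <- J
  P2: P <- H -> Q -> J
  P3: P <- H -> Q -> S <- J
  P4: P <- H -> J
The empty set is not sufficient: P2 (P <- H -> Q -> J) has no collider blocking it and no conditioned non-collider, so it is open.
Try {H}:
  P1: blocked at fork node H ∈ conditioning set.
  P2: blocked at fork node H ∈ conditioning set.
  P3: blocked at fork node H ∈ conditioning set.
  P4: blocked at fork node H ∈ conditioning set.
{H} contains no descendant of P and blocks every backdoor path.
No other singleton works — e.g. {T} leaves P2 open — so {H} is the unique smallest valid adjustment set.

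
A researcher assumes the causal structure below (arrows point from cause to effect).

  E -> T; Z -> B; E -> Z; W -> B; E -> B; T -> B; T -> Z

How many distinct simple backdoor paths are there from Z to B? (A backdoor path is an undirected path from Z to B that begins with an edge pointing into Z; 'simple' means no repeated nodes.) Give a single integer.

A backdoor path from Z to B is any simple undirected path whose first edge points into Z (i.e. leaves Z via a parent).
Parents of Z: {E, T}.
Enumerating:
  P1: Z <- E -> T -> B
  P2: Z <- E -> B
  P3: Z <- T <- E -> B
  P4: Z <- T -> B
That exhausts the simple backdoor paths. Count: 4.

4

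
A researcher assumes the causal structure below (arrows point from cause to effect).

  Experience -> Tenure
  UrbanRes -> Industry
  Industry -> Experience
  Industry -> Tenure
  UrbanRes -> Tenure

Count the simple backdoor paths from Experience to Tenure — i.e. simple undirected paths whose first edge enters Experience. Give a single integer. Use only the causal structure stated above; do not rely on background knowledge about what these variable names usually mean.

A backdoor path from Experience to Tenure is any simple undirected path whose first edge points into Experience (i.e. leaves Experience via a parent).
Parents of Experience: {Industry}.
Enumerating:
  P1: Experience <- Industry <- UrbanRes -> Tenure
  P2: Experience <- Industry -> Tenure
That exhausts the simple backdoor paths. Count: 2.

2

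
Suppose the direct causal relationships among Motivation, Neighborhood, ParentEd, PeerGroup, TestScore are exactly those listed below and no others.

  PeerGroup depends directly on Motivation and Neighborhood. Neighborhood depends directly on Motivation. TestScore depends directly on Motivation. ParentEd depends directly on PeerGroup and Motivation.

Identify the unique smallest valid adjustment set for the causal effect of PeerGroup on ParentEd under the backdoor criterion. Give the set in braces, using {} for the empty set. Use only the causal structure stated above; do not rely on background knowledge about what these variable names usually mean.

{Motivation}

Variables eligible for adjustment (non-descendants of PeerGroup, excluding PeerGroup and ParentEd): {Motivation, Neighborhood, TestScore}.
Backdoor paths from PeerGroup to ParentEd:
  P1: PeerGroup <- Motivation -> ParentEd
  P2: PeerGroup <- Neighborhood <- Motivation -> ParentEd
The empty set is not sufficient: P1 (PeerGroup <- Motivation -> ParentEd) has no collider blocking it and no conditioned non-collider, so it is open.
Try {Motivation}:
  P1: blocked at fork node Motivation ∈ conditioning set.
  P2: blocked at fork node Motivation ∈ conditioning set.
{Motivation} contains no descendant of PeerGroup and blocks every backdoor path.
No other singleton works — e.g. {Neighborhood} leaves P1 open — so {Motivation} is the unique smallest valid adjustment set.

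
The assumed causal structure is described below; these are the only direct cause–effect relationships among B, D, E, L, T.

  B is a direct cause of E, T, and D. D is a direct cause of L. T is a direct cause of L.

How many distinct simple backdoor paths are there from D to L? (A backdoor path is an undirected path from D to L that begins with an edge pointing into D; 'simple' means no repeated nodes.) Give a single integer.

A backdoor path from D to L is any simple undirected path whose first edge points into D (i.e. leaves D via a parent).
Parents of D: {B}.
Enumerating:
  P1: D <- B -> T -> L
That exhausts the simple backdoor paths. Count: 1.

1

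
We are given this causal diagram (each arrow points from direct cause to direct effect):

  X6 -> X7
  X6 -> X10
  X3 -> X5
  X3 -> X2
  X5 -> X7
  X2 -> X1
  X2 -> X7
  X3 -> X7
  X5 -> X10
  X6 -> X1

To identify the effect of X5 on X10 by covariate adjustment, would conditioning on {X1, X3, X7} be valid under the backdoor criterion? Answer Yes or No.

No

Backdoor paths from X5 to X10 (paths whose first edge points into X5):
  P1: X5 <- X3 -> X2 -> X1 <- X6 -> X10
  P2: X5 <- X3 -> X2 -> X7 <- X6 -> X10
  P3: X5 <- X3 -> X7 <- X6 -> X10
  P4: X5 <- X3 -> X7 <- X2 -> X1 <- X6 -> X10
Condition 1 (no descendant of X5 in the set): FAILS — X7 is a descendant of X5.
Condition 2 (every backdoor path blocked by {X1, X3, X7}):
  P1: blocked at fork node X3 ∈ conditioning set.
  P2: blocked at fork node X3 ∈ conditioning set.
  P3: blocked at fork node X3 ∈ conditioning set.
  P4: blocked at fork node X3 ∈ conditioning set.
{X1, X3, X7} does not satisfy the backdoor criterion.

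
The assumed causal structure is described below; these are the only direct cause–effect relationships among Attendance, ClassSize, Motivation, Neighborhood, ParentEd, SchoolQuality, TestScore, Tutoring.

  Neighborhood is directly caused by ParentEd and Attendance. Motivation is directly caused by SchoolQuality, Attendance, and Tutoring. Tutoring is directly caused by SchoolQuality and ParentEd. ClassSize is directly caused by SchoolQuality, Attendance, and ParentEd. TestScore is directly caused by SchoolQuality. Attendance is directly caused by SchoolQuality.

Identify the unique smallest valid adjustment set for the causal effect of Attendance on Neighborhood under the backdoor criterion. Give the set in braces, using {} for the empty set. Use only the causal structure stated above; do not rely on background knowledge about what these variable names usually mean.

{}

Variables eligible for adjustment (non-descendants of Attendance, excluding Attendance and Neighborhood): {ParentEd, SchoolQuality, TestScore, Tutoring}.
Backdoor paths from Attendance to Neighborhood:
  P1: Attendance <- SchoolQuality -> Tutoring <- ParentEd -> Neighborhood
  P2: Attendance <- SchoolQuality -> Motivation <- Tutoring <- ParentEd -> Neighborhood
  P3: Attendance <- SchoolQuality -> ClassSize <- ParentEd -> Neighborhood
Each backdoor path contains an unconditioned collider, so every path is already blocked with the empty conditioning set:
  P1: blocked at collider Tutoring (neither it nor any descendant is in the conditioning set).
  P2: blocked at collider Motivation (neither it nor any descendant is in the conditioning set).
  P3: blocked at collider ClassSize (neither it nor any descendant is in the conditioning set).
The empty set is therefore the unique smallest valid set.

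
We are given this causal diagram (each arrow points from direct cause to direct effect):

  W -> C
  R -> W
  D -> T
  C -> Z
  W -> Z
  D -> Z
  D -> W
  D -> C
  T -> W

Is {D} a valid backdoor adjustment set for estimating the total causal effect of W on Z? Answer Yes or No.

Yes

Backdoor paths from W to Z (paths whose first edge points into W):
  P1: W <- D -> C -> Z
  P2: W <- D -> Z
  P3: W <- T <- D -> C -> Z
  P4: W <- T <- D -> Z
Condition 1 (no descendant of W in the set): holds — descendants of W are {C, Z}; none are in {D}.
Condition 2 (every backdoor path blocked by {D}):
  P1: blocked at fork node D ∈ conditioning set.
  P2: blocked at fork node D ∈ conditioning set.
  P3: blocked at fork node D ∈ conditioning set.
  P4: blocked at fork node D ∈ conditioning set.
{D} satisfies the backdoor criterion.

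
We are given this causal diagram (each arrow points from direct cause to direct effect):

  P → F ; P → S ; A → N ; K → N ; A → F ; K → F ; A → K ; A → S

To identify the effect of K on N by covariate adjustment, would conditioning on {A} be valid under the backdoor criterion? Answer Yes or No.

Backdoor paths from K to N (paths whose first edge points into K):
  P1: K <- A -> N
Condition 1 (no descendant of K in the set): holds — descendants of K are {F, N}; none are in {A}.
Condition 2 (every backdoor path blocked by {A}):
  P1: blocked at fork node A ∈ conditioning set.
{A} satisfies the backdoor criterion.

Yes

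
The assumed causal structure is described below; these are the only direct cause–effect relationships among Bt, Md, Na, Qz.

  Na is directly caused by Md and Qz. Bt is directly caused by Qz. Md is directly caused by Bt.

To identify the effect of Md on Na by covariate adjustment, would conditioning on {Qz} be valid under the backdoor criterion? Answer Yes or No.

Yes

Backdoor paths from Md to Na (paths whose first edge points into Md):
  P1: Md <- Bt <- Qz -> Na
Condition 1 (no descendant of Md in the set): holds — descendants of Md are {Na}; none are in {Qz}.
Condition 2 (every backdoor path blocked by {Qz}):
  P1: blocked at fork node Qz ∈ conditioning set.
{Qz} satisfies the backdoor criterion.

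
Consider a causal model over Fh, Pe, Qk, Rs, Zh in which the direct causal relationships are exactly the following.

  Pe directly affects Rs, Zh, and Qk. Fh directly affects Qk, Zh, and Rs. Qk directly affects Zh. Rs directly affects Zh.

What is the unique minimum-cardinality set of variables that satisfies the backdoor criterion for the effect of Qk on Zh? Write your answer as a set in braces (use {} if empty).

{Fh, Pe}

Variables eligible for adjustment (non-descendants of Qk, excluding Qk and Zh): {Fh, Pe, Rs}.
Backdoor paths from Qk to Zh:
  P1: Qk <- Pe -> Rs <- Fh -> Zh
  P2: Qk <- Pe -> Rs -> Zh
  P3: Qk <- Pe -> Zh
  P4: Qk <- Fh -> Rs <- Pe -> Zh
  P5: Qk <- Fh -> Rs -> Zh
  P6: Qk <- Fh -> Zh
The empty set is not sufficient: P2 (Qk <- Pe -> Rs -> Zh) has no collider blocking it and no conditioned non-collider, so it is open.
Try {Fh, Pe}:
  P1: blocked at fork node Pe ∈ conditioning set.
  P2: blocked at fork node Pe ∈ conditioning set.
  P3: blocked at fork node Pe ∈ conditioning set.
  P4: blocked at fork node Fh ∈ conditioning set.
  P5: blocked at fork node Fh ∈ conditioning set.
  P6: blocked at fork node Fh ∈ conditioning set.
{Fh, Pe} contains no descendant of Qk and blocks every backdoor path.
Every element of {Fh, Pe} is needed (dropping Fh leaves P5 open; dropping Pe leaves P2 open), so no proper subset is valid.
Among all size-2 subsets of the eligible variables, only {Fh, Pe} blocks every backdoor path, so it is the unique smallest valid adjustment set.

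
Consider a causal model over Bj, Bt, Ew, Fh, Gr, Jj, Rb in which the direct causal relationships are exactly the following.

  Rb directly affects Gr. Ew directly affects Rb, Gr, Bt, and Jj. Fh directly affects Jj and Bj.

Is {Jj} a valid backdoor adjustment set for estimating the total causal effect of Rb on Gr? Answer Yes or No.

Backdoor paths from Rb to Gr (paths whose first edge points into Rb):
  P1: Rb <- Ew -> Gr
Condition 1 (no descendant of Rb in the set): holds — descendants of Rb are {Gr}; none are in {Jj}.
Condition 2 (every backdoor path blocked by {Jj}):
  P1: open — no interior node is in the conditioning set.
{Jj} does not satisfy the backdoor criterion.

No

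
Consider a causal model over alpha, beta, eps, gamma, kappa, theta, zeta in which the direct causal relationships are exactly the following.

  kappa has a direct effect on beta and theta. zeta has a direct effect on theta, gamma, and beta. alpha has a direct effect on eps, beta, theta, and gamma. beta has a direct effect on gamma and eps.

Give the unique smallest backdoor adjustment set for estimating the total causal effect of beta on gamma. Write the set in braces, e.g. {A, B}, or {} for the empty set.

Variables eligible for adjustment (non-descendants of beta, excluding beta and gamma): {alpha, kappa, theta, zeta}.
Backdoor paths from beta to gamma:
  P1: beta <- kappa -> theta <- zeta -> gamma
  P2: beta <- kappa -> theta <- alpha -> gamma
  P3: beta <- zeta -> theta <- alpha -> gamma
  P4: beta <- zeta -> gamma
  P5: beta <- alpha -> theta <- zeta -> gamma
  P6: beta <- alpha -> gamma
The empty set is not sufficient: P4 (beta <- zeta -> gamma) has no collider blocking it and no conditioned non-collider, so it is open.
Try {alpha, zeta}:
  P1: blocked at collider theta (neither it nor any descendant is in the conditioning set).
  P2: blocked at collider theta (neither it nor any descendant is in the conditioning set).
  P3: blocked at fork node zeta ∈ conditioning set.
  P4: blocked at fork node zeta ∈ conditioning set.
  P5: blocked at fork node alpha ∈ conditioning set.
  P6: blocked at fork node alpha ∈ conditioning set.
{alpha, zeta} contains no descendant of beta and blocks every backdoor path.
Every element of {alpha, zeta} is needed (dropping alpha leaves P6 open; dropping zeta leaves P4 open), so no proper subset is valid.
Among all size-2 subsets of the eligible variables, only {alpha, zeta} blocks every backdoor path, so it is the unique smallest valid adjustment set.

{alpha, zeta}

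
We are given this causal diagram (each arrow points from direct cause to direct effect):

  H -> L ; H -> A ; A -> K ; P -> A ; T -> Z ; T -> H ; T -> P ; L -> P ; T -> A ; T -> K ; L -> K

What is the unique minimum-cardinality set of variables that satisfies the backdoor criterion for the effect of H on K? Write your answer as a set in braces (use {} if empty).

{T}

Variables eligible for adjustment (non-descendants of H, excluding H and K): {T, Z}.
Backdoor paths from H to K:
  P1: H <- T -> P <- L -> K
  P2: H <- T -> P -> A -> K
  P3: H <- T -> A <- P <- L -> K
  P4: H <- T -> A -> K
  P5: H <- T -> K
The empty set is not sufficient: P2 (H <- T -> P -> A -> K) has no collider blocking it and no conditioned non-collider, so it is open.
Try {T}:
  P1: blocked at fork node T ∈ conditioning set.
  P2: blocked at fork node T ∈ conditioning set.
  P3: blocked at fork node T ∈ conditioning set.
  P4: blocked at fork node T ∈ conditioning set.
  P5: blocked at fork node T ∈ conditioning set.
{T} contains no descendant of H and blocks every backdoor path.
No other singleton works — e.g. {Z} leaves P2 open — so {T} is the unique smallest valid adjustment set.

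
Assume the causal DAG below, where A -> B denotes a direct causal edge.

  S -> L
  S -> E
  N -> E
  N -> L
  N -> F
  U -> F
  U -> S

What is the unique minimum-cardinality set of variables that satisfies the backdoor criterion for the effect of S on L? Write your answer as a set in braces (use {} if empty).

{}

Variables eligible for adjustment (non-descendants of S, excluding S and L): {F, N, U}.
Backdoor paths from S to L:
  P1: S <- U -> F <- N -> L
Each backdoor path contains an unconditioned collider, so every path is already blocked with the empty conditioning set:
  P1: blocked at collider F (neither it nor any descendant is in the conditioning set).
The empty set is therefore the unique smallest valid set.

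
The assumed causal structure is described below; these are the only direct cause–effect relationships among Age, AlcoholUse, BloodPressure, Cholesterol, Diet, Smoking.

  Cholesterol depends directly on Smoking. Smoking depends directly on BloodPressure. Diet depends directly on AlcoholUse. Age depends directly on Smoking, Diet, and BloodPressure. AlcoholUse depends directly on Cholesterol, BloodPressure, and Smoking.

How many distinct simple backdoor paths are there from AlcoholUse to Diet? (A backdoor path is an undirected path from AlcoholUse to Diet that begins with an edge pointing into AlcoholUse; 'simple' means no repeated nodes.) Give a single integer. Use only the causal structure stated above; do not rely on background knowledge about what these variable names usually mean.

A backdoor path from AlcoholUse to Diet is any simple undirected path whose first edge points into AlcoholUse (i.e. leaves AlcoholUse via a parent).
Parents of AlcoholUse: {BloodPressure, Cholesterol, Smoking}.
Enumerating:
  P1: AlcoholUse <- BloodPressure -> Smoking -> Age <- Diet
  P2: AlcoholUse <- BloodPressure -> Age <- Diet
  P3: AlcoholUse <- Smoking <- BloodPressure -> Age <- Diet
  P4: AlcoholUse <- Smoking -> Age <- Diet
  P5: AlcoholUse <- Cholesterol <- Smoking <- BloodPressure -> Age <- Diet
  P6: AlcoholUse <- Cholesterol <- Smoking -> Age <- Diet
That exhausts the simple backdoor paths. Count: 6.

6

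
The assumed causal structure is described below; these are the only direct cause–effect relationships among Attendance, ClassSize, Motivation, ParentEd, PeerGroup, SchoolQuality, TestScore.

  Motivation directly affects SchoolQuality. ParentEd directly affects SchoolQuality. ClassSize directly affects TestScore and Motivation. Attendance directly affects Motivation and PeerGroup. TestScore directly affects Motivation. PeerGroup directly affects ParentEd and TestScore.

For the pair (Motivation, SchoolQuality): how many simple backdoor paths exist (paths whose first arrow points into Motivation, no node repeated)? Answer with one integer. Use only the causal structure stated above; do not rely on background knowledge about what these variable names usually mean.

3

A backdoor path from Motivation to SchoolQuality is any simple undirected path whose first edge points into Motivation (i.e. leaves Motivation via a parent).
Parents of Motivation: {Attendance, ClassSize, TestScore}.
Enumerating:
  P1: Motivation <- Attendance -> PeerGroup -> ParentEd -> SchoolQuality
  P2: Motivation <- ClassSize -> TestScore <- PeerGroup -> ParentEd -> SchoolQuality
  P3: Motivation <- TestScore <- PeerGroup -> ParentEd -> SchoolQuality
That exhausts the simple backdoor paths. Count: 3.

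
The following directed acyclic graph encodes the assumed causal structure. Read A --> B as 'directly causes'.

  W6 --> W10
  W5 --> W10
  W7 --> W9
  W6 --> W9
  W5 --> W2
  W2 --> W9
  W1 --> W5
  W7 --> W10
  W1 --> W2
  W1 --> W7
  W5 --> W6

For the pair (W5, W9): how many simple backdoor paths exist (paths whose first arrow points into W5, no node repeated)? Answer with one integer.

A backdoor path from W5 to W9 is any simple undirected path whose first edge points into W5 (i.e. leaves W5 via a parent).
Parents of W5: {W1}.
Enumerating:
  P1: W5 <- W1 -> W7 -> W9
  P2: W5 <- W1 -> W7 -> W10 <- W6 -> W9
  P3: W5 <- W1 -> W2 -> W9
That exhausts the simple backdoor paths. Count: 3.

3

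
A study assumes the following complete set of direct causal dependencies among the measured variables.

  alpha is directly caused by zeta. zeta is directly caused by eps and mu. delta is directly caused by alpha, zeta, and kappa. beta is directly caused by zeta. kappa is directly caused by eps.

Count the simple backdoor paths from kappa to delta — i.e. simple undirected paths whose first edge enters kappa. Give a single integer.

A backdoor path from kappa to delta is any simple undirected path whose first edge points into kappa (i.e. leaves kappa via a parent).
Parents of kappa: {eps}.
Enumerating:
  P1: kappa <- eps -> zeta -> alpha -> delta
  P2: kappa <- eps -> zeta -> delta
That exhausts the simple backdoor paths. Count: 2.

2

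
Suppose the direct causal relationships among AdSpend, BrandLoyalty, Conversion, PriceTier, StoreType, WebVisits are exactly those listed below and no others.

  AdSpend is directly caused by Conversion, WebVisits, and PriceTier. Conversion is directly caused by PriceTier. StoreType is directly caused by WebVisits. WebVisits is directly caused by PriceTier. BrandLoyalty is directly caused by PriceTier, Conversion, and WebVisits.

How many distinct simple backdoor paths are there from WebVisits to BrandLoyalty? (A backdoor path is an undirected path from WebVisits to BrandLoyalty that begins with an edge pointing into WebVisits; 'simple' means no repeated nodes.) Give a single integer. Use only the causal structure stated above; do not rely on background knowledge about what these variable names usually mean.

A backdoor path from WebVisits to BrandLoyalty is any simple undirected path whose first edge points into WebVisits (i.e. leaves WebVisits via a parent).
Parents of WebVisits: {PriceTier}.
Enumerating:
  P1: WebVisits <- PriceTier -> Conversion -> BrandLoyalty
  P2: WebVisits <- PriceTier -> AdSpend <- Conversion -> BrandLoyalty
  P3: WebVisits <- PriceTier -> BrandLoyalty
That exhausts the simple backdoor paths. Count: 3.

3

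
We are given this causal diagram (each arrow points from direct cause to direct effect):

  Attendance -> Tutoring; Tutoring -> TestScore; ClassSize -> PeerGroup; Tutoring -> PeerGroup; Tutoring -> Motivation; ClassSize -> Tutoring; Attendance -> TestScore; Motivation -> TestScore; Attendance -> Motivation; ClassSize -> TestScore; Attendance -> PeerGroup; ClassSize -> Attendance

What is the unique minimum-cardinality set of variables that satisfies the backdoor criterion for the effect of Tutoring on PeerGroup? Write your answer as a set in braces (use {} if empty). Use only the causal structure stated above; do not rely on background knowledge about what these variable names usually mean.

{Attendance, ClassSize}

Variables eligible for adjustment (non-descendants of Tutoring, excluding Tutoring and PeerGroup): {Attendance, ClassSize}.
Backdoor paths from Tutoring to PeerGroup:
  P1: Tutoring <- ClassSize -> Attendance -> PeerGroup
  P2: Tutoring <- ClassSize -> TestScore <- Attendance -> PeerGroup
  P3: Tutoring <- ClassSize -> TestScore <- Motivation <- Attendance -> PeerGroup
  P4: Tutoring <- ClassSize -> PeerGroup
  P5: Tutoring <- Attendance <- ClassSize -> PeerGroup
  P6: Tutoring <- Attendance -> Motivation -> TestScore <- ClassSize -> PeerGroup
  P7: Tutoring <- Attendance -> TestScore <- ClassSize -> PeerGroup
  P8: Tutoring <- Attendance -> PeerGroup
The empty set is not sufficient: P1 (Tutoring <- ClassSize -> Attendance -> PeerGroup) has no collider blocking it and no conditioned non-collider, so it is open.
Try {Attendance, ClassSize}:
  P1: blocked at fork node ClassSize ∈ conditioning set.
  P2: blocked at fork node ClassSize ∈ conditioning set.
  P3: blocked at fork node ClassSize ∈ conditioning set.
  P4: blocked at fork node ClassSize ∈ conditioning set.
  P5: blocked at chain node Attendance ∈ conditioning set.
  P6: blocked at fork node Attendance ∈ conditioning set.
  P7: blocked at fork node Attendance ∈ conditioning set.
  P8: blocked at fork node Attendance ∈ conditioning set.
{Attendance, ClassSize} contains no descendant of Tutoring and blocks every backdoor path.
Every element of {Attendance, ClassSize} is needed (dropping Attendance leaves P8 open; dropping ClassSize leaves P4 open), so no proper subset is valid.
Among all size-2 subsets of the eligible variables, only {Attendance, ClassSize} blocks every backdoor path, so it is the unique smallest valid adjustment set.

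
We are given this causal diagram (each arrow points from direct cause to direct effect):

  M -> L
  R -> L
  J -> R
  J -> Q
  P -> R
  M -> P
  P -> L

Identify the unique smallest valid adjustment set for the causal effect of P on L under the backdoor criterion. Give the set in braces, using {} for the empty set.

Variables eligible for adjustment (non-descendants of P, excluding P and L): {J, M, Q}.
Backdoor paths from P to L:
  P1: P <- M -> L
The empty set is not sufficient: P1 (P <- M -> L) has no collider blocking it and no conditioned non-collider, so it is open.
Try {M}:
  P1: blocked at fork node M ∈ conditioning set.
{M} contains no descendant of P and blocks every backdoor path.
No other singleton works — e.g. {J} leaves P1 open — so {M} is the unique smallest valid adjustment set.

{M}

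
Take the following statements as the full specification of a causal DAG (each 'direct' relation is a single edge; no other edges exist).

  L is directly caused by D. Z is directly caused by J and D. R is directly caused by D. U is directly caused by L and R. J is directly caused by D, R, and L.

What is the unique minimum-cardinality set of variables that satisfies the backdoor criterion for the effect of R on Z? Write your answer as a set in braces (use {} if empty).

Variables eligible for adjustment (non-descendants of R, excluding R and Z): {D, L}.
Backdoor paths from R to Z:
  P1: R <- D -> L -> J -> Z
  P2: R <- D -> J -> Z
  P3: R <- D -> Z
The empty set is not sufficient: P1 (R <- D -> L -> J -> Z) has no collider blocking it and no conditioned non-collider, so it is open.
Try {D}:
  P1: blocked at fork node D ∈ conditioning set.
  P2: blocked at fork node D ∈ conditioning set.
  P3: blocked at fork node D ∈ conditioning set.
{D} contains no descendant of R and blocks every backdoor path.
No other singleton works — e.g. {L} leaves P2 open — so {D} is the unique smallest valid adjustment set.

{D}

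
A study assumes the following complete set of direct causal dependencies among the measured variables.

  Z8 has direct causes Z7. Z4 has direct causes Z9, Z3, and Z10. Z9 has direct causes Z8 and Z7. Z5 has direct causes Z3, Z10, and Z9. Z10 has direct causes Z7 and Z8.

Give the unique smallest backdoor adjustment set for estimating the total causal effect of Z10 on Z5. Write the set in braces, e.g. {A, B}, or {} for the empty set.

{Z9}

Variables eligible for adjustment (non-descendants of Z10, excluding Z10 and Z5): {Z3, Z7, Z8, Z9}.
Backdoor paths from Z10 to Z5:
  P1: Z10 <- Z7 -> Z8 -> Z9 -> Z5
  P2: Z10 <- Z7 -> Z8 -> Z9 -> Z4 <- Z3 -> Z5
  P3: Z10 <- Z7 -> Z9 -> Z5
  P4: Z10 <- Z7 -> Z9 -> Z4 <- Z3 -> Z5
  P5: Z10 <- Z8 <- Z7 -> Z9 -> Z5
  P6: Z10 <- Z8 <- Z7 -> Z9 -> Z4 <- Z3 -> Z5
  P7: Z10 <- Z8 -> Z9 -> Z5
  P8: Z10 <- Z8 -> Z9 -> Z4 <- Z3 -> Z5
The empty set is not sufficient: P1 (Z10 <- Z7 -> Z8 -> Z9 -> Z5) has no collider blocking it and no conditioned non-collider, so it is open.
Try {Z9}:
  P1: blocked at chain node Z9 ∈ conditioning set.
  P2: blocked at chain node Z9 ∈ conditioning set.
  P3: blocked at chain node Z9 ∈ conditioning set.
  P4: blocked at chain node Z9 ∈ conditioning set.
  P5: blocked at chain node Z9 ∈ conditioning set.
  P6: blocked at chain node Z9 ∈ conditioning set.
  P7: blocked at chain node Z9 ∈ conditioning set.
  P8: blocked at chain node Z9 ∈ conditioning set.
{Z9} contains no descendant of Z10 and blocks every backdoor path.
No other singleton works — e.g. {Z7} leaves P7 open — so {Z9} is the unique smallest valid adjustment set.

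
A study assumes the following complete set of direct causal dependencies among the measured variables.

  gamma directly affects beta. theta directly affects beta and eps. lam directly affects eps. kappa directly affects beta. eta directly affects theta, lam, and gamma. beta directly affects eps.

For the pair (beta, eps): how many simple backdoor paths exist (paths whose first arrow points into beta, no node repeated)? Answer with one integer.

4

A backdoor path from beta to eps is any simple undirected path whose first edge points into beta (i.e. leaves beta via a parent).
Parents of beta: {gamma, kappa, theta}.
Enumerating:
  P1: beta <- gamma <- eta -> lam -> eps
  P2: beta <- gamma <- eta -> theta -> eps
  P3: beta <- theta <- eta -> lam -> eps
  P4: beta <- theta -> eps
That exhausts the simple backdoor paths. Count: 4.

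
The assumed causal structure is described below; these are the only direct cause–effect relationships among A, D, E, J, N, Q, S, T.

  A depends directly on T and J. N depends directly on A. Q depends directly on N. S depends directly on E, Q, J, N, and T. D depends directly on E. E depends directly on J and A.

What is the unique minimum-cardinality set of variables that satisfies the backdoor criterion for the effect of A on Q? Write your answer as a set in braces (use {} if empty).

Variables eligible for adjustment (non-descendants of A, excluding A and Q): {J, T}.
Backdoor paths from A to Q:
  P1: A <- J -> E -> S <- N -> Q
  P2: A <- J -> E -> S <- Q
  P3: A <- J -> S <- N -> Q
  P4: A <- J -> S <- Q
  P5: A <- T -> S <- N -> Q
  P6: A <- T -> S <- Q
Each backdoor path contains an unconditioned collider, so every path is already blocked with the empty conditioning set:
  P1: blocked at collider S (neither it nor any descendant is in the conditioning set).
  P2: blocked at collider S (neither it nor any descendant is in the conditioning set).
  P3: blocked at collider S (neither it nor any descendant is in the conditioning set).
  P4: blocked at collider S (neither it nor any descendant is in the conditioning set).
  P5: blocked at collider S (neither it nor any descendant is in the conditioning set).
  P6: blocked at collider S (neither it nor any descendant is in the conditioning set).
The empty set is therefore the unique smallest valid set.

{}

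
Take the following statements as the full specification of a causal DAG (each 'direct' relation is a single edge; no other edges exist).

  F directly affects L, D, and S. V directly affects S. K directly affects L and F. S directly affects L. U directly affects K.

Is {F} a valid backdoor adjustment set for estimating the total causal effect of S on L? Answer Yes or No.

Yes

Backdoor paths from S to L (paths whose first edge points into S):
  P1: S <- F <- K -> L
  P2: S <- F -> L
Condition 1 (no descendant of S in the set): holds — descendants of S are {L}; none are in {F}.
Condition 2 (every backdoor path blocked by {F}):
  P1: blocked at chain node F ∈ conditioning set.
  P2: blocked at fork node F ∈ conditioning set.
{F} satisfies the backdoor criterion.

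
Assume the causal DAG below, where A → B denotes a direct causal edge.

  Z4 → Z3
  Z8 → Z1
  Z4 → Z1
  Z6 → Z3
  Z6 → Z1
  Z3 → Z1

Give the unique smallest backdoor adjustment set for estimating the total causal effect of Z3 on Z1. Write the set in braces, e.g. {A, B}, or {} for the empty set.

Variables eligible for adjustment (non-descendants of Z3, excluding Z3 and Z1): {Z4, Z6, Z8}.
Backdoor paths from Z3 to Z1:
  P1: Z3 <- Z4 -> Z1
  P2: Z3 <- Z6 -> Z1
The empty set is not sufficient: P1 (Z3 <- Z4 -> Z1) has no collider blocking it and no conditioned non-collider, so it is open.
Try {Z4, Z6}:
  P1: blocked at fork node Z4 ∈ conditioning set.
  P2: blocked at fork node Z6 ∈ conditioning set.
{Z4, Z6} contains no descendant of Z3 and blocks every backdoor path.
Every element of {Z4, Z6} is needed (dropping Z4 leaves P1 open; dropping Z6 leaves P2 open), so no proper subset is valid.
Among all size-2 subsets of the eligible variables, only {Z4, Z6} blocks every backdoor path, so it is the unique smallest valid adjustment set.

{Z4, Z6}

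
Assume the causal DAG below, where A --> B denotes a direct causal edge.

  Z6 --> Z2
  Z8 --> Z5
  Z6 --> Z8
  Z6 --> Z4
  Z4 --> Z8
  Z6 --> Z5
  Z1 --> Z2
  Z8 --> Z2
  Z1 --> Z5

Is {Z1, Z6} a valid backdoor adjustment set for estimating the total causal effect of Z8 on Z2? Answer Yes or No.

Backdoor paths from Z8 to Z2 (paths whose first edge points into Z8):
  P1: Z8 <- Z6 -> Z2
  P2: Z8 <- Z6 -> Z5 <- Z1 -> Z2
  P3: Z8 <- Z4 <- Z6 -> Z2
  P4: Z8 <- Z4 <- Z6 -> Z5 <- Z1 -> Z2
Condition 1 (no descendant of Z8 in the set): holds — descendants of Z8 are {Z2, Z5}; none are in {Z1, Z6}.
Condition 2 (every backdoor path blocked by {Z1, Z6}):
  P1: blocked at fork node Z6 ∈ conditioning set.
  P2: blocked at fork node Z6 ∈ conditioning set.
  P3: blocked at fork node Z6 ∈ conditioning set.
  P4: blocked at fork node Z6 ∈ conditioning set.
{Z1, Z6} satisfies the backdoor criterion.

Yes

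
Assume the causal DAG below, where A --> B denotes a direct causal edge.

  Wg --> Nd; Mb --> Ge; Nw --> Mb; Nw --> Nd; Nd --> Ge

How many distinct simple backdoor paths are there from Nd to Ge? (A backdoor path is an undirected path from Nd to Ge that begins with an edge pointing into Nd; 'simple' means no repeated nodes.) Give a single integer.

1

A backdoor path from Nd to Ge is any simple undirected path whose first edge points into Nd (i.e. leaves Nd via a parent).
Parents of Nd: {Nw, Wg}.
Enumerating:
  P1: Nd <- Nw -> Mb -> Ge
That exhausts the simple backdoor paths. Count: 1.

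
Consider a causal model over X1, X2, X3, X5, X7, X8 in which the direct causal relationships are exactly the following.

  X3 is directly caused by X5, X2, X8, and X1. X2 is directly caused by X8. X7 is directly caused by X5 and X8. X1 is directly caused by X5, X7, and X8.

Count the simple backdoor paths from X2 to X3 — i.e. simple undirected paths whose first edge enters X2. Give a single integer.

A backdoor path from X2 to X3 is any simple undirected path whose first edge points into X2 (i.e. leaves X2 via a parent).
Parents of X2: {X8}.
Enumerating:
  P1: X2 <- X8 -> X7 <- X5 -> X1 -> X3
  P2: X2 <- X8 -> X7 <- X5 -> X3
  P3: X2 <- X8 -> X7 -> X1 <- X5 -> X3
  P4: X2 <- X8 -> X7 -> X1 -> X3
  P5: X2 <- X8 -> X1 <- X5 -> X3
  P6: X2 <- X8 -> X1 <- X7 <- X5 -> X3
  P7: X2 <- X8 -> X1 -> X3
  P8: X2 <- X8 -> X3
That exhausts the simple backdoor paths. Count: 8.

8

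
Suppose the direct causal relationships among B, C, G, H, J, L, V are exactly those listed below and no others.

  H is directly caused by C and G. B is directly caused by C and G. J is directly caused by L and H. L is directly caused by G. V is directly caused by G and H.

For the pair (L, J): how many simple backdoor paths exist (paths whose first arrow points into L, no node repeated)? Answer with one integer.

3

A backdoor path from L to J is any simple undirected path whose first edge points into L (i.e. leaves L via a parent).
Parents of L: {G}.
Enumerating:
  P1: L <- G -> H -> J
  P2: L <- G -> V <- H -> J
  P3: L <- G -> B <- C -> H -> J
That exhausts the simple backdoor paths. Count: 3.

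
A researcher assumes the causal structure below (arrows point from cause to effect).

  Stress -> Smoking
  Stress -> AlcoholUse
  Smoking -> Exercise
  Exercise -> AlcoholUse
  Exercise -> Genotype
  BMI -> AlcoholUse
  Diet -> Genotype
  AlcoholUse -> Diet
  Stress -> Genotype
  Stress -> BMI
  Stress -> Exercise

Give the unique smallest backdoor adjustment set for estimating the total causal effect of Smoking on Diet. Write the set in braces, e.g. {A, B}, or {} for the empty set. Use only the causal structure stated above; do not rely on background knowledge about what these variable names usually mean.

{Stress}

Variables eligible for adjustment (non-descendants of Smoking, excluding Smoking and Diet): {BMI, Stress}.
Backdoor paths from Smoking to Diet:
  P1: Smoking <- Stress -> BMI -> AlcoholUse <- Exercise -> Genotype <- Diet
  P2: Smoking <- Stress -> BMI -> AlcoholUse -> Diet
  P3: Smoking <- Stress -> Exercise -> AlcoholUse -> Diet
  P4: Smoking <- Stress -> Exercise -> Genotype <- Diet
  P5: Smoking <- Stress -> AlcoholUse <- Exercise -> Genotype <- Diet
  P6: Smoking <- Stress -> AlcoholUse -> Diet
  P7: Smoking <- Stress -> Genotype <- Exercise -> AlcoholUse -> Diet
  P8: Smoking <- Stress -> Genotype <- Diet
The empty set is not sufficient: P2 (Smoking <- Stress -> BMI -> AlcoholUse -> Diet) has no collider blocking it and no conditioned non-collider, so it is open.
Try {Stress}:
  P1: blocked at fork node Stress ∈ conditioning set.
  P2: blocked at fork node Stress ∈ conditioning set.
  P3: blocked at fork node Stress ∈ conditioning set.
  P4: blocked at fork node Stress ∈ conditioning set.
  P5: blocked at fork node Stress ∈ conditioning set.
  P6: blocked at fork node Stress ∈ conditioning set.
  P7: blocked at fork node Stress ∈ conditioning set.
  P8: blocked at fork node Stress ∈ conditioning set.
{Stress} contains no descendant of Smoking and blocks every backdoor path.
No other singleton works — e.g. {BMI} leaves P3 open — so {Stress} is the unique smallest valid adjustment set.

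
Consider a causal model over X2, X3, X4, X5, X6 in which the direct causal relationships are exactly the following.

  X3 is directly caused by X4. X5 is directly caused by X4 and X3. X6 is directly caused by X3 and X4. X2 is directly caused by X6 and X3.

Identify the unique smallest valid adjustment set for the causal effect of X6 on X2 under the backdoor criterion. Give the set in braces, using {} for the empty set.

{X3}

Variables eligible for adjustment (non-descendants of X6, excluding X6 and X2): {X3, X4, X5}.
Backdoor paths from X6 to X2:
  P1: X6 <- X4 -> X3 -> X2
  P2: X6 <- X4 -> X5 <- X3 -> X2
  P3: X6 <- X3 -> X2
The empty set is not sufficient: P1 (X6 <- X4 -> X3 -> X2) has no collider blocking it and no conditioned non-collider, so it is open.
Try {X3}:
  P1: blocked at chain node X3 ∈ conditioning set.
  P2: blocked at collider X5 (neither it nor any descendant is in the conditioning set).
  P3: blocked at fork node X3 ∈ conditioning set.
{X3} contains no descendant of X6 and blocks every backdoor path.
No other singleton works — e.g. {X4} leaves P3 open — so {X3} is the unique smallest valid adjustment set.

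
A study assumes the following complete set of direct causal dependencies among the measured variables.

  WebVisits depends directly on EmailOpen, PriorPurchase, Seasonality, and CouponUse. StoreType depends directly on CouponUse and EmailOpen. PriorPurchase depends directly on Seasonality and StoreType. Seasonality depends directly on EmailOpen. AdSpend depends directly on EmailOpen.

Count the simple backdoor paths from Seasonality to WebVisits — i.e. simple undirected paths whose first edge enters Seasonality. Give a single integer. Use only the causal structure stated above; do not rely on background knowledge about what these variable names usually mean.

3

A backdoor path from Seasonality to WebVisits is any simple undirected path whose first edge points into Seasonality (i.e. leaves Seasonality via a parent).
Parents of Seasonality: {EmailOpen}.
Enumerating:
  P1: Seasonality <- EmailOpen -> StoreType <- CouponUse -> WebVisits
  P2: Seasonality <- EmailOpen -> StoreType -> PriorPurchase -> WebVisits
  P3: Seasonality <- EmailOpen -> WebVisits
That exhausts the simple backdoor paths. Count: 3.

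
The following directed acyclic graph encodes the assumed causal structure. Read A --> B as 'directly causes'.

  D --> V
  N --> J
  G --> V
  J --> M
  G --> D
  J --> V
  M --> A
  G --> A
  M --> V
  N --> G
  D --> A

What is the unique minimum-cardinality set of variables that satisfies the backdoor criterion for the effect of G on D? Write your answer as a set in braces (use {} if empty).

Variables eligible for adjustment (non-descendants of G, excluding G and D): {J, M, N}.
Backdoor paths from G to D:
  P1: G <- N -> J -> M -> A <- D
  P2: G <- N -> J -> M -> V <- D
  P3: G <- N -> J -> V <- D
  P4: G <- N -> J -> V <- M -> A <- D
Each backdoor path contains an unconditioned collider, so every path is already blocked with the empty conditioning set:
  P1: blocked at collider A (neither it nor any descendant is in the conditioning set).
  P2: blocked at collider V (neither it nor any descendant is in the conditioning set).
  P3: blocked at collider V (neither it nor any descendant is in the conditioning set).
  P4: blocked at collider V (neither it nor any descendant is in the conditioning set).
The empty set is therefore the unique smallest valid set.

{}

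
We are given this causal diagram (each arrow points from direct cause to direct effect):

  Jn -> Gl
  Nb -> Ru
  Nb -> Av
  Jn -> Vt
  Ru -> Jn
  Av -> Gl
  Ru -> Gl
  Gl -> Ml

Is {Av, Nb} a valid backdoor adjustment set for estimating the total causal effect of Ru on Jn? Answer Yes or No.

Backdoor paths from Ru to Jn (paths whose first edge points into Ru):
  P1: Ru <- Nb -> Av -> Gl <- Jn
Condition 1 (no descendant of Ru in the set): holds — descendants of Ru are {Gl, Jn, Ml, Vt}; none are in {Av, Nb}.
Condition 2 (every backdoor path blocked by {Av, Nb}):
  P1: blocked at fork node Nb ∈ conditioning set.
{Av, Nb} satisfies the backdoor criterion.

Yes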